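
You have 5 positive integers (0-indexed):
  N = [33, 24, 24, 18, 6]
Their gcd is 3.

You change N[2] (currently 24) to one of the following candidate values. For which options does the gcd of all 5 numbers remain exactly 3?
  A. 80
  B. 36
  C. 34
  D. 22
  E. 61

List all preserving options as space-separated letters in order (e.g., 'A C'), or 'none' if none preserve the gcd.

Answer: B

Derivation:
Old gcd = 3; gcd of others (without N[2]) = 3
New gcd for candidate v: gcd(3, v). Preserves old gcd iff gcd(3, v) = 3.
  Option A: v=80, gcd(3,80)=1 -> changes
  Option B: v=36, gcd(3,36)=3 -> preserves
  Option C: v=34, gcd(3,34)=1 -> changes
  Option D: v=22, gcd(3,22)=1 -> changes
  Option E: v=61, gcd(3,61)=1 -> changes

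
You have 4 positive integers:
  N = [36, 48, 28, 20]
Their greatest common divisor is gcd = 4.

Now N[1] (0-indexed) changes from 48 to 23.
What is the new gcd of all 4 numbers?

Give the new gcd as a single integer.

Numbers: [36, 48, 28, 20], gcd = 4
Change: index 1, 48 -> 23
gcd of the OTHER numbers (without index 1): gcd([36, 28, 20]) = 4
New gcd = gcd(g_others, new_val) = gcd(4, 23) = 1

Answer: 1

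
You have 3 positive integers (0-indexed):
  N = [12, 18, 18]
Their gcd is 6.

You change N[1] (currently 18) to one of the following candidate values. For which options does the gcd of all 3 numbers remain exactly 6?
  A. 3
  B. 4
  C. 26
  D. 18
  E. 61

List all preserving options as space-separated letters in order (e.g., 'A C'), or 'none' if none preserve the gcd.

Old gcd = 6; gcd of others (without N[1]) = 6
New gcd for candidate v: gcd(6, v). Preserves old gcd iff gcd(6, v) = 6.
  Option A: v=3, gcd(6,3)=3 -> changes
  Option B: v=4, gcd(6,4)=2 -> changes
  Option C: v=26, gcd(6,26)=2 -> changes
  Option D: v=18, gcd(6,18)=6 -> preserves
  Option E: v=61, gcd(6,61)=1 -> changes

Answer: D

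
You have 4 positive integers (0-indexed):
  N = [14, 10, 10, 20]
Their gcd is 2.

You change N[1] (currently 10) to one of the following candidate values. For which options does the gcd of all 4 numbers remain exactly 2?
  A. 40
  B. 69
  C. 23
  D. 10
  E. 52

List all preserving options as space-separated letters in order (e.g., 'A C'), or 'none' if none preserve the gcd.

Answer: A D E

Derivation:
Old gcd = 2; gcd of others (without N[1]) = 2
New gcd for candidate v: gcd(2, v). Preserves old gcd iff gcd(2, v) = 2.
  Option A: v=40, gcd(2,40)=2 -> preserves
  Option B: v=69, gcd(2,69)=1 -> changes
  Option C: v=23, gcd(2,23)=1 -> changes
  Option D: v=10, gcd(2,10)=2 -> preserves
  Option E: v=52, gcd(2,52)=2 -> preserves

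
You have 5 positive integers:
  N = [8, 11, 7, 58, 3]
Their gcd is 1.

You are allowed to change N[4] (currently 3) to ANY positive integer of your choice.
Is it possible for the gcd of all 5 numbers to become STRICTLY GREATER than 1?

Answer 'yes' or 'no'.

Answer: no

Derivation:
Current gcd = 1
gcd of all OTHER numbers (without N[4]=3): gcd([8, 11, 7, 58]) = 1
The new gcd after any change is gcd(1, new_value).
This can be at most 1.
Since 1 = old gcd 1, the gcd can only stay the same or decrease.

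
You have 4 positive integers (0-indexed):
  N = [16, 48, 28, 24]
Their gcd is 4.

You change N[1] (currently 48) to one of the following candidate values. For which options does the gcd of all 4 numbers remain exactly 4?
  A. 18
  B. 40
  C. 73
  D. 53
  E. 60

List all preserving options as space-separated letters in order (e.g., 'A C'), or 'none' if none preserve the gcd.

Old gcd = 4; gcd of others (without N[1]) = 4
New gcd for candidate v: gcd(4, v). Preserves old gcd iff gcd(4, v) = 4.
  Option A: v=18, gcd(4,18)=2 -> changes
  Option B: v=40, gcd(4,40)=4 -> preserves
  Option C: v=73, gcd(4,73)=1 -> changes
  Option D: v=53, gcd(4,53)=1 -> changes
  Option E: v=60, gcd(4,60)=4 -> preserves

Answer: B E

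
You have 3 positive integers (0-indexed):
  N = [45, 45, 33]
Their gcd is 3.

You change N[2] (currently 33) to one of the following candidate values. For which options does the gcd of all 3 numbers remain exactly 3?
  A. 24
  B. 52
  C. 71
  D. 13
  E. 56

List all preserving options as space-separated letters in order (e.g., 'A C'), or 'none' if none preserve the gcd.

Old gcd = 3; gcd of others (without N[2]) = 45
New gcd for candidate v: gcd(45, v). Preserves old gcd iff gcd(45, v) = 3.
  Option A: v=24, gcd(45,24)=3 -> preserves
  Option B: v=52, gcd(45,52)=1 -> changes
  Option C: v=71, gcd(45,71)=1 -> changes
  Option D: v=13, gcd(45,13)=1 -> changes
  Option E: v=56, gcd(45,56)=1 -> changes

Answer: A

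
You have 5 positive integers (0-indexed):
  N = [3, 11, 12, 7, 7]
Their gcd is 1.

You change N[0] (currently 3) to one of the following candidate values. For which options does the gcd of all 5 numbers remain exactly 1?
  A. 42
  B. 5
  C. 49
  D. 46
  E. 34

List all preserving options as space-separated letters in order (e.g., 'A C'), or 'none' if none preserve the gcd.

Old gcd = 1; gcd of others (without N[0]) = 1
New gcd for candidate v: gcd(1, v). Preserves old gcd iff gcd(1, v) = 1.
  Option A: v=42, gcd(1,42)=1 -> preserves
  Option B: v=5, gcd(1,5)=1 -> preserves
  Option C: v=49, gcd(1,49)=1 -> preserves
  Option D: v=46, gcd(1,46)=1 -> preserves
  Option E: v=34, gcd(1,34)=1 -> preserves

Answer: A B C D E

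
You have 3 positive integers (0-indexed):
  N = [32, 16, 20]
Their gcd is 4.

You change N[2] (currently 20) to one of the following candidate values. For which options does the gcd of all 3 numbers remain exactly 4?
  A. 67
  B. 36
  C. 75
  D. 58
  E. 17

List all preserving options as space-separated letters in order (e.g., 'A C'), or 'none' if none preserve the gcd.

Answer: B

Derivation:
Old gcd = 4; gcd of others (without N[2]) = 16
New gcd for candidate v: gcd(16, v). Preserves old gcd iff gcd(16, v) = 4.
  Option A: v=67, gcd(16,67)=1 -> changes
  Option B: v=36, gcd(16,36)=4 -> preserves
  Option C: v=75, gcd(16,75)=1 -> changes
  Option D: v=58, gcd(16,58)=2 -> changes
  Option E: v=17, gcd(16,17)=1 -> changes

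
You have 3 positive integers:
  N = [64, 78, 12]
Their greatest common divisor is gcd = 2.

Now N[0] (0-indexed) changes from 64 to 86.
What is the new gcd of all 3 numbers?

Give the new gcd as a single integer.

Answer: 2

Derivation:
Numbers: [64, 78, 12], gcd = 2
Change: index 0, 64 -> 86
gcd of the OTHER numbers (without index 0): gcd([78, 12]) = 6
New gcd = gcd(g_others, new_val) = gcd(6, 86) = 2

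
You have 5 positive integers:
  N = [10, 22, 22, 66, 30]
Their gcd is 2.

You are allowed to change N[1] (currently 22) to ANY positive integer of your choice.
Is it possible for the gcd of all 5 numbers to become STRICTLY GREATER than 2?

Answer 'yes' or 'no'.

Answer: no

Derivation:
Current gcd = 2
gcd of all OTHER numbers (without N[1]=22): gcd([10, 22, 66, 30]) = 2
The new gcd after any change is gcd(2, new_value).
This can be at most 2.
Since 2 = old gcd 2, the gcd can only stay the same or decrease.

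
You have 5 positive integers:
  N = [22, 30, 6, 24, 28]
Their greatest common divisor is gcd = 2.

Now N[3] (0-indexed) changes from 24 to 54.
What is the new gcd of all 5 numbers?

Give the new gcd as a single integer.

Answer: 2

Derivation:
Numbers: [22, 30, 6, 24, 28], gcd = 2
Change: index 3, 24 -> 54
gcd of the OTHER numbers (without index 3): gcd([22, 30, 6, 28]) = 2
New gcd = gcd(g_others, new_val) = gcd(2, 54) = 2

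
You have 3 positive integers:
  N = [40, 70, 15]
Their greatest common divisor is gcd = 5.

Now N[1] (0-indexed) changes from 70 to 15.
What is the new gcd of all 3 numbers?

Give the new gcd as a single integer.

Answer: 5

Derivation:
Numbers: [40, 70, 15], gcd = 5
Change: index 1, 70 -> 15
gcd of the OTHER numbers (without index 1): gcd([40, 15]) = 5
New gcd = gcd(g_others, new_val) = gcd(5, 15) = 5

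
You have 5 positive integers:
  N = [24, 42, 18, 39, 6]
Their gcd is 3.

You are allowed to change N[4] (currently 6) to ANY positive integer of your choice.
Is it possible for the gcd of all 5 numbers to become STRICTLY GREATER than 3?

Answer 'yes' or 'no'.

Answer: no

Derivation:
Current gcd = 3
gcd of all OTHER numbers (without N[4]=6): gcd([24, 42, 18, 39]) = 3
The new gcd after any change is gcd(3, new_value).
This can be at most 3.
Since 3 = old gcd 3, the gcd can only stay the same or decrease.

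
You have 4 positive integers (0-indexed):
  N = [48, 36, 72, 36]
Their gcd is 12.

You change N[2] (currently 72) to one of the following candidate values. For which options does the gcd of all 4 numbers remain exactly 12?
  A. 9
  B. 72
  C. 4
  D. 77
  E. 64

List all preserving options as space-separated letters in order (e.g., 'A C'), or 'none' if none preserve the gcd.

Answer: B

Derivation:
Old gcd = 12; gcd of others (without N[2]) = 12
New gcd for candidate v: gcd(12, v). Preserves old gcd iff gcd(12, v) = 12.
  Option A: v=9, gcd(12,9)=3 -> changes
  Option B: v=72, gcd(12,72)=12 -> preserves
  Option C: v=4, gcd(12,4)=4 -> changes
  Option D: v=77, gcd(12,77)=1 -> changes
  Option E: v=64, gcd(12,64)=4 -> changes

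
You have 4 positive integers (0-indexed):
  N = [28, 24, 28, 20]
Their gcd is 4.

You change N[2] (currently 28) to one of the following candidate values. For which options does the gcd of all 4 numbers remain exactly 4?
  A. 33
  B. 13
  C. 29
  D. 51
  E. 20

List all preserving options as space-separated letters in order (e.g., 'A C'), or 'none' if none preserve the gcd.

Old gcd = 4; gcd of others (without N[2]) = 4
New gcd for candidate v: gcd(4, v). Preserves old gcd iff gcd(4, v) = 4.
  Option A: v=33, gcd(4,33)=1 -> changes
  Option B: v=13, gcd(4,13)=1 -> changes
  Option C: v=29, gcd(4,29)=1 -> changes
  Option D: v=51, gcd(4,51)=1 -> changes
  Option E: v=20, gcd(4,20)=4 -> preserves

Answer: E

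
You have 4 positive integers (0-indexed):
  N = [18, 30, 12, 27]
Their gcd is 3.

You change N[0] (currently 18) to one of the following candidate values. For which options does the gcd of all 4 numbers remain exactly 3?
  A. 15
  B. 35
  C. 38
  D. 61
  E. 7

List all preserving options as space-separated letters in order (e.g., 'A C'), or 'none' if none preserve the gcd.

Answer: A

Derivation:
Old gcd = 3; gcd of others (without N[0]) = 3
New gcd for candidate v: gcd(3, v). Preserves old gcd iff gcd(3, v) = 3.
  Option A: v=15, gcd(3,15)=3 -> preserves
  Option B: v=35, gcd(3,35)=1 -> changes
  Option C: v=38, gcd(3,38)=1 -> changes
  Option D: v=61, gcd(3,61)=1 -> changes
  Option E: v=7, gcd(3,7)=1 -> changes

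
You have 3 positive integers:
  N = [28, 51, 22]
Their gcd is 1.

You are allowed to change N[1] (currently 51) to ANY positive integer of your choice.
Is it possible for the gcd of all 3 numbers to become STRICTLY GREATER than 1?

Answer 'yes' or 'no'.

Current gcd = 1
gcd of all OTHER numbers (without N[1]=51): gcd([28, 22]) = 2
The new gcd after any change is gcd(2, new_value).
This can be at most 2.
Since 2 > old gcd 1, the gcd CAN increase (e.g., set N[1] = 2).

Answer: yes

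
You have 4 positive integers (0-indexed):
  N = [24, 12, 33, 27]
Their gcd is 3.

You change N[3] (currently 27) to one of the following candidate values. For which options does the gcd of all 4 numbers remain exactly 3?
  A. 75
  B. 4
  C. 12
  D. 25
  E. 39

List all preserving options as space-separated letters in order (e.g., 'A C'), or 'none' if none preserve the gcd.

Old gcd = 3; gcd of others (without N[3]) = 3
New gcd for candidate v: gcd(3, v). Preserves old gcd iff gcd(3, v) = 3.
  Option A: v=75, gcd(3,75)=3 -> preserves
  Option B: v=4, gcd(3,4)=1 -> changes
  Option C: v=12, gcd(3,12)=3 -> preserves
  Option D: v=25, gcd(3,25)=1 -> changes
  Option E: v=39, gcd(3,39)=3 -> preserves

Answer: A C E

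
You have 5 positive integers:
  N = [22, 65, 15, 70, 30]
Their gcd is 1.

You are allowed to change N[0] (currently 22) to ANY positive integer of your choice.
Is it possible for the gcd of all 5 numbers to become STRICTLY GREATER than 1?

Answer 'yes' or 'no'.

Answer: yes

Derivation:
Current gcd = 1
gcd of all OTHER numbers (without N[0]=22): gcd([65, 15, 70, 30]) = 5
The new gcd after any change is gcd(5, new_value).
This can be at most 5.
Since 5 > old gcd 1, the gcd CAN increase (e.g., set N[0] = 5).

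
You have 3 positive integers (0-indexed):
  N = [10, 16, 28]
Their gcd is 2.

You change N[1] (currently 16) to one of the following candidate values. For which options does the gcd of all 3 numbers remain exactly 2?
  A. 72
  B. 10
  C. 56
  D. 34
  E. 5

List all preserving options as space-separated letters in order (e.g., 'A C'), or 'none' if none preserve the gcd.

Answer: A B C D

Derivation:
Old gcd = 2; gcd of others (without N[1]) = 2
New gcd for candidate v: gcd(2, v). Preserves old gcd iff gcd(2, v) = 2.
  Option A: v=72, gcd(2,72)=2 -> preserves
  Option B: v=10, gcd(2,10)=2 -> preserves
  Option C: v=56, gcd(2,56)=2 -> preserves
  Option D: v=34, gcd(2,34)=2 -> preserves
  Option E: v=5, gcd(2,5)=1 -> changes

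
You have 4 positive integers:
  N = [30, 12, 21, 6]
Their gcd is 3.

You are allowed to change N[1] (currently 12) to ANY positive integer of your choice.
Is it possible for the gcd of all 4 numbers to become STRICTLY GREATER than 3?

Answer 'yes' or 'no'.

Current gcd = 3
gcd of all OTHER numbers (without N[1]=12): gcd([30, 21, 6]) = 3
The new gcd after any change is gcd(3, new_value).
This can be at most 3.
Since 3 = old gcd 3, the gcd can only stay the same or decrease.

Answer: no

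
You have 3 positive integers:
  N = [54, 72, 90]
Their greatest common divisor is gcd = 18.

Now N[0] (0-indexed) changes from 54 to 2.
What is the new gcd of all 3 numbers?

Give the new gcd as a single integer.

Numbers: [54, 72, 90], gcd = 18
Change: index 0, 54 -> 2
gcd of the OTHER numbers (without index 0): gcd([72, 90]) = 18
New gcd = gcd(g_others, new_val) = gcd(18, 2) = 2

Answer: 2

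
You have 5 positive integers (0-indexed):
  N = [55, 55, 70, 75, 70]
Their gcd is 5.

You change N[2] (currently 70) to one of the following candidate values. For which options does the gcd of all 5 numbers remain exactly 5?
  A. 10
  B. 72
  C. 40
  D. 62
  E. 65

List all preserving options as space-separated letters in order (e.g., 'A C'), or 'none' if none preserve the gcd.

Answer: A C E

Derivation:
Old gcd = 5; gcd of others (without N[2]) = 5
New gcd for candidate v: gcd(5, v). Preserves old gcd iff gcd(5, v) = 5.
  Option A: v=10, gcd(5,10)=5 -> preserves
  Option B: v=72, gcd(5,72)=1 -> changes
  Option C: v=40, gcd(5,40)=5 -> preserves
  Option D: v=62, gcd(5,62)=1 -> changes
  Option E: v=65, gcd(5,65)=5 -> preserves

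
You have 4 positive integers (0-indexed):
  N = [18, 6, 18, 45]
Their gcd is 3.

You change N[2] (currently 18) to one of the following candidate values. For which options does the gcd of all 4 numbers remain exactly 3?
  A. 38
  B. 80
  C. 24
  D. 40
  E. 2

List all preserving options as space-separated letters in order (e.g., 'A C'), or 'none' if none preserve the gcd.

Answer: C

Derivation:
Old gcd = 3; gcd of others (without N[2]) = 3
New gcd for candidate v: gcd(3, v). Preserves old gcd iff gcd(3, v) = 3.
  Option A: v=38, gcd(3,38)=1 -> changes
  Option B: v=80, gcd(3,80)=1 -> changes
  Option C: v=24, gcd(3,24)=3 -> preserves
  Option D: v=40, gcd(3,40)=1 -> changes
  Option E: v=2, gcd(3,2)=1 -> changes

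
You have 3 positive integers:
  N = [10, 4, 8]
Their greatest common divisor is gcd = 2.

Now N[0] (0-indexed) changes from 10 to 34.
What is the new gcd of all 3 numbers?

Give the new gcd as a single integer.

Numbers: [10, 4, 8], gcd = 2
Change: index 0, 10 -> 34
gcd of the OTHER numbers (without index 0): gcd([4, 8]) = 4
New gcd = gcd(g_others, new_val) = gcd(4, 34) = 2

Answer: 2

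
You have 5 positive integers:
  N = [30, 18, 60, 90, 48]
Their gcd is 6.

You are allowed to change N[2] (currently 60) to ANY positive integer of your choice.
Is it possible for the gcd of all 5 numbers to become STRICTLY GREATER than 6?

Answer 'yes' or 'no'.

Current gcd = 6
gcd of all OTHER numbers (without N[2]=60): gcd([30, 18, 90, 48]) = 6
The new gcd after any change is gcd(6, new_value).
This can be at most 6.
Since 6 = old gcd 6, the gcd can only stay the same or decrease.

Answer: no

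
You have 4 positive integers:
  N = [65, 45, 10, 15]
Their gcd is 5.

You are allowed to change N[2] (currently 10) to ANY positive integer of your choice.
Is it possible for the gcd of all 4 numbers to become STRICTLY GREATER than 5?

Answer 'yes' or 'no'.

Answer: no

Derivation:
Current gcd = 5
gcd of all OTHER numbers (without N[2]=10): gcd([65, 45, 15]) = 5
The new gcd after any change is gcd(5, new_value).
This can be at most 5.
Since 5 = old gcd 5, the gcd can only stay the same or decrease.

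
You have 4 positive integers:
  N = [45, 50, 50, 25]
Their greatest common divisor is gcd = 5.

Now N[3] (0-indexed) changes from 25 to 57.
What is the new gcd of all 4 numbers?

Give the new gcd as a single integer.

Numbers: [45, 50, 50, 25], gcd = 5
Change: index 3, 25 -> 57
gcd of the OTHER numbers (without index 3): gcd([45, 50, 50]) = 5
New gcd = gcd(g_others, new_val) = gcd(5, 57) = 1

Answer: 1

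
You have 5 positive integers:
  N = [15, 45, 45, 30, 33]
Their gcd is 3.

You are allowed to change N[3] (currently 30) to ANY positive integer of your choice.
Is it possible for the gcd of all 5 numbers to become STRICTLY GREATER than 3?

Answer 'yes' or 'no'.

Current gcd = 3
gcd of all OTHER numbers (without N[3]=30): gcd([15, 45, 45, 33]) = 3
The new gcd after any change is gcd(3, new_value).
This can be at most 3.
Since 3 = old gcd 3, the gcd can only stay the same or decrease.

Answer: no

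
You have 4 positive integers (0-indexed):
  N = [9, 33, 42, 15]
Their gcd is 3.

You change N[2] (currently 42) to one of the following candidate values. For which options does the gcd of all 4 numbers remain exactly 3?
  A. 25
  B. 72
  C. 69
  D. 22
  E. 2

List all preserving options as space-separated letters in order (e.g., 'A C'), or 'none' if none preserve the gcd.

Old gcd = 3; gcd of others (without N[2]) = 3
New gcd for candidate v: gcd(3, v). Preserves old gcd iff gcd(3, v) = 3.
  Option A: v=25, gcd(3,25)=1 -> changes
  Option B: v=72, gcd(3,72)=3 -> preserves
  Option C: v=69, gcd(3,69)=3 -> preserves
  Option D: v=22, gcd(3,22)=1 -> changes
  Option E: v=2, gcd(3,2)=1 -> changes

Answer: B C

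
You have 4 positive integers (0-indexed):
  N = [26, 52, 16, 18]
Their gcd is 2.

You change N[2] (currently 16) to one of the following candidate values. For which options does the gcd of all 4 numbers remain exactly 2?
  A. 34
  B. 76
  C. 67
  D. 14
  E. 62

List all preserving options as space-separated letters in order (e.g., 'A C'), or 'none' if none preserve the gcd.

Old gcd = 2; gcd of others (without N[2]) = 2
New gcd for candidate v: gcd(2, v). Preserves old gcd iff gcd(2, v) = 2.
  Option A: v=34, gcd(2,34)=2 -> preserves
  Option B: v=76, gcd(2,76)=2 -> preserves
  Option C: v=67, gcd(2,67)=1 -> changes
  Option D: v=14, gcd(2,14)=2 -> preserves
  Option E: v=62, gcd(2,62)=2 -> preserves

Answer: A B D E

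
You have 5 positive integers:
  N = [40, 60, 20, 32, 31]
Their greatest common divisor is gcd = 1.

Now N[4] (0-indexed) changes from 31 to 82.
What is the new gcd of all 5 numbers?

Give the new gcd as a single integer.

Numbers: [40, 60, 20, 32, 31], gcd = 1
Change: index 4, 31 -> 82
gcd of the OTHER numbers (without index 4): gcd([40, 60, 20, 32]) = 4
New gcd = gcd(g_others, new_val) = gcd(4, 82) = 2

Answer: 2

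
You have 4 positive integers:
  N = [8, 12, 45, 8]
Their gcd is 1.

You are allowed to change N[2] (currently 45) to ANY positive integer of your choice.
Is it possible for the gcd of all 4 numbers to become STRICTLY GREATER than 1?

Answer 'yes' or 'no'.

Answer: yes

Derivation:
Current gcd = 1
gcd of all OTHER numbers (without N[2]=45): gcd([8, 12, 8]) = 4
The new gcd after any change is gcd(4, new_value).
This can be at most 4.
Since 4 > old gcd 1, the gcd CAN increase (e.g., set N[2] = 4).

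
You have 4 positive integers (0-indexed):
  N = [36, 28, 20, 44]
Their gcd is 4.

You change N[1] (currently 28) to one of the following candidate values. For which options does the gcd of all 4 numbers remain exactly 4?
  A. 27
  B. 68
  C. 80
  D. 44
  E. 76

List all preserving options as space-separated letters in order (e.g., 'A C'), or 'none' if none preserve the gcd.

Answer: B C D E

Derivation:
Old gcd = 4; gcd of others (without N[1]) = 4
New gcd for candidate v: gcd(4, v). Preserves old gcd iff gcd(4, v) = 4.
  Option A: v=27, gcd(4,27)=1 -> changes
  Option B: v=68, gcd(4,68)=4 -> preserves
  Option C: v=80, gcd(4,80)=4 -> preserves
  Option D: v=44, gcd(4,44)=4 -> preserves
  Option E: v=76, gcd(4,76)=4 -> preserves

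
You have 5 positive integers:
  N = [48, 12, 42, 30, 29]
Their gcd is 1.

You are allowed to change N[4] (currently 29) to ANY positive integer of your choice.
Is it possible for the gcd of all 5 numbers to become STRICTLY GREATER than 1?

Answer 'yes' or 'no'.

Answer: yes

Derivation:
Current gcd = 1
gcd of all OTHER numbers (without N[4]=29): gcd([48, 12, 42, 30]) = 6
The new gcd after any change is gcd(6, new_value).
This can be at most 6.
Since 6 > old gcd 1, the gcd CAN increase (e.g., set N[4] = 6).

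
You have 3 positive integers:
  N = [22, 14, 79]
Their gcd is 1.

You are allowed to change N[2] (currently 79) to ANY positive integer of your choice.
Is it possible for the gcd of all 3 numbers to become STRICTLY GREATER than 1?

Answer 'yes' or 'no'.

Answer: yes

Derivation:
Current gcd = 1
gcd of all OTHER numbers (without N[2]=79): gcd([22, 14]) = 2
The new gcd after any change is gcd(2, new_value).
This can be at most 2.
Since 2 > old gcd 1, the gcd CAN increase (e.g., set N[2] = 2).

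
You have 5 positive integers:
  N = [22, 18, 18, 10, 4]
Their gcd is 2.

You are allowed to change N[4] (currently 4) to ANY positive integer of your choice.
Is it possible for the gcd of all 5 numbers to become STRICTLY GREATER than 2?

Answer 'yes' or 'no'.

Current gcd = 2
gcd of all OTHER numbers (without N[4]=4): gcd([22, 18, 18, 10]) = 2
The new gcd after any change is gcd(2, new_value).
This can be at most 2.
Since 2 = old gcd 2, the gcd can only stay the same or decrease.

Answer: no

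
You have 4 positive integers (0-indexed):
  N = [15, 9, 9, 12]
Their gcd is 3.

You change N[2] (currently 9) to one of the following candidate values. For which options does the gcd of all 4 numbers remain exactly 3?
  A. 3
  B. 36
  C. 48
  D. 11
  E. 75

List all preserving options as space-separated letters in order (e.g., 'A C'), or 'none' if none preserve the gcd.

Old gcd = 3; gcd of others (without N[2]) = 3
New gcd for candidate v: gcd(3, v). Preserves old gcd iff gcd(3, v) = 3.
  Option A: v=3, gcd(3,3)=3 -> preserves
  Option B: v=36, gcd(3,36)=3 -> preserves
  Option C: v=48, gcd(3,48)=3 -> preserves
  Option D: v=11, gcd(3,11)=1 -> changes
  Option E: v=75, gcd(3,75)=3 -> preserves

Answer: A B C E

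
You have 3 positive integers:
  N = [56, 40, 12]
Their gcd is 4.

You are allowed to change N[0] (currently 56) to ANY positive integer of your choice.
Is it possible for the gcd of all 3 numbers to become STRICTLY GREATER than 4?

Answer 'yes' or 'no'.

Answer: no

Derivation:
Current gcd = 4
gcd of all OTHER numbers (without N[0]=56): gcd([40, 12]) = 4
The new gcd after any change is gcd(4, new_value).
This can be at most 4.
Since 4 = old gcd 4, the gcd can only stay the same or decrease.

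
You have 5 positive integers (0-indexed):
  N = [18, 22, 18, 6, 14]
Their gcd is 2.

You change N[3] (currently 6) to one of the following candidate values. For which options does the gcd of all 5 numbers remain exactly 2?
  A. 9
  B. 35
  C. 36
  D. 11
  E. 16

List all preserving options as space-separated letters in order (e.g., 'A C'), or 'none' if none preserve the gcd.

Old gcd = 2; gcd of others (without N[3]) = 2
New gcd for candidate v: gcd(2, v). Preserves old gcd iff gcd(2, v) = 2.
  Option A: v=9, gcd(2,9)=1 -> changes
  Option B: v=35, gcd(2,35)=1 -> changes
  Option C: v=36, gcd(2,36)=2 -> preserves
  Option D: v=11, gcd(2,11)=1 -> changes
  Option E: v=16, gcd(2,16)=2 -> preserves

Answer: C E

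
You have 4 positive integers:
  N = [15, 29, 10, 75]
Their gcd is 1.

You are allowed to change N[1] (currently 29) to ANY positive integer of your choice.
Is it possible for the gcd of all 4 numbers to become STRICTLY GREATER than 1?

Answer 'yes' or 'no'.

Current gcd = 1
gcd of all OTHER numbers (without N[1]=29): gcd([15, 10, 75]) = 5
The new gcd after any change is gcd(5, new_value).
This can be at most 5.
Since 5 > old gcd 1, the gcd CAN increase (e.g., set N[1] = 5).

Answer: yes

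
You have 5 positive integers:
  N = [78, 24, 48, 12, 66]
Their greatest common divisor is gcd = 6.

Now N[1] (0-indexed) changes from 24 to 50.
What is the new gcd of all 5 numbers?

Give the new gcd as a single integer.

Answer: 2

Derivation:
Numbers: [78, 24, 48, 12, 66], gcd = 6
Change: index 1, 24 -> 50
gcd of the OTHER numbers (without index 1): gcd([78, 48, 12, 66]) = 6
New gcd = gcd(g_others, new_val) = gcd(6, 50) = 2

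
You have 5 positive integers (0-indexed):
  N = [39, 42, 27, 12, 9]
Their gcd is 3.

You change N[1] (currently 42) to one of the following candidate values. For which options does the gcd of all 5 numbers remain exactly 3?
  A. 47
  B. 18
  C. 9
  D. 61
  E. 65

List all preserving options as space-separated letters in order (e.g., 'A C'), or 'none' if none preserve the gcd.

Answer: B C

Derivation:
Old gcd = 3; gcd of others (without N[1]) = 3
New gcd for candidate v: gcd(3, v). Preserves old gcd iff gcd(3, v) = 3.
  Option A: v=47, gcd(3,47)=1 -> changes
  Option B: v=18, gcd(3,18)=3 -> preserves
  Option C: v=9, gcd(3,9)=3 -> preserves
  Option D: v=61, gcd(3,61)=1 -> changes
  Option E: v=65, gcd(3,65)=1 -> changes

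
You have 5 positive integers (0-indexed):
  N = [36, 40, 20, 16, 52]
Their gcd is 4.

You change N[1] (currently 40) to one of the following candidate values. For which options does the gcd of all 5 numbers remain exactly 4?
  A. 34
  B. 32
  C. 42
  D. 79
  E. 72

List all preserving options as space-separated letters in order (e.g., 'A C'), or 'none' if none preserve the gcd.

Answer: B E

Derivation:
Old gcd = 4; gcd of others (without N[1]) = 4
New gcd for candidate v: gcd(4, v). Preserves old gcd iff gcd(4, v) = 4.
  Option A: v=34, gcd(4,34)=2 -> changes
  Option B: v=32, gcd(4,32)=4 -> preserves
  Option C: v=42, gcd(4,42)=2 -> changes
  Option D: v=79, gcd(4,79)=1 -> changes
  Option E: v=72, gcd(4,72)=4 -> preserves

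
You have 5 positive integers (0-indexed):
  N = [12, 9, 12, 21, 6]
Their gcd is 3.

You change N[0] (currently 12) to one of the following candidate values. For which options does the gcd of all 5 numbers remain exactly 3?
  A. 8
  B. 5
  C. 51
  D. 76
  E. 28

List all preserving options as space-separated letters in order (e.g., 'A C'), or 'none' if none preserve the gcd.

Answer: C

Derivation:
Old gcd = 3; gcd of others (without N[0]) = 3
New gcd for candidate v: gcd(3, v). Preserves old gcd iff gcd(3, v) = 3.
  Option A: v=8, gcd(3,8)=1 -> changes
  Option B: v=5, gcd(3,5)=1 -> changes
  Option C: v=51, gcd(3,51)=3 -> preserves
  Option D: v=76, gcd(3,76)=1 -> changes
  Option E: v=28, gcd(3,28)=1 -> changes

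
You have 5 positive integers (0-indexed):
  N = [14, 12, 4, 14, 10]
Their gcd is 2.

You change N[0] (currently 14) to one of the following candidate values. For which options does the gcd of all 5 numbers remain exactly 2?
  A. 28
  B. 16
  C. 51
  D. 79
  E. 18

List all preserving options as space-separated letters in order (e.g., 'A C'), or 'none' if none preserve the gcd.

Old gcd = 2; gcd of others (without N[0]) = 2
New gcd for candidate v: gcd(2, v). Preserves old gcd iff gcd(2, v) = 2.
  Option A: v=28, gcd(2,28)=2 -> preserves
  Option B: v=16, gcd(2,16)=2 -> preserves
  Option C: v=51, gcd(2,51)=1 -> changes
  Option D: v=79, gcd(2,79)=1 -> changes
  Option E: v=18, gcd(2,18)=2 -> preserves

Answer: A B E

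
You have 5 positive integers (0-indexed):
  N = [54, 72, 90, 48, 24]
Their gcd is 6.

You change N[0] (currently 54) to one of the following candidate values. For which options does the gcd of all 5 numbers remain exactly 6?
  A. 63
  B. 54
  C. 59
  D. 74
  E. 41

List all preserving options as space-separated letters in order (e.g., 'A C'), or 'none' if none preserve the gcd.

Old gcd = 6; gcd of others (without N[0]) = 6
New gcd for candidate v: gcd(6, v). Preserves old gcd iff gcd(6, v) = 6.
  Option A: v=63, gcd(6,63)=3 -> changes
  Option B: v=54, gcd(6,54)=6 -> preserves
  Option C: v=59, gcd(6,59)=1 -> changes
  Option D: v=74, gcd(6,74)=2 -> changes
  Option E: v=41, gcd(6,41)=1 -> changes

Answer: B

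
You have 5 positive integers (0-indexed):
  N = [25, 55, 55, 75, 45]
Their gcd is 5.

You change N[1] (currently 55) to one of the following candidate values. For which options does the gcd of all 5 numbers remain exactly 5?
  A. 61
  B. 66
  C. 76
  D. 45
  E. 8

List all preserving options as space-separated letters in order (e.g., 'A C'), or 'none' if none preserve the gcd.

Answer: D

Derivation:
Old gcd = 5; gcd of others (without N[1]) = 5
New gcd for candidate v: gcd(5, v). Preserves old gcd iff gcd(5, v) = 5.
  Option A: v=61, gcd(5,61)=1 -> changes
  Option B: v=66, gcd(5,66)=1 -> changes
  Option C: v=76, gcd(5,76)=1 -> changes
  Option D: v=45, gcd(5,45)=5 -> preserves
  Option E: v=8, gcd(5,8)=1 -> changes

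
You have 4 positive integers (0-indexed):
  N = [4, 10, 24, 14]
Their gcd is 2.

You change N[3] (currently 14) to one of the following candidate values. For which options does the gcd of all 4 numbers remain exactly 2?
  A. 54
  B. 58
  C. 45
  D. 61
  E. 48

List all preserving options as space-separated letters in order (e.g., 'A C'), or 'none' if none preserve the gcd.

Old gcd = 2; gcd of others (without N[3]) = 2
New gcd for candidate v: gcd(2, v). Preserves old gcd iff gcd(2, v) = 2.
  Option A: v=54, gcd(2,54)=2 -> preserves
  Option B: v=58, gcd(2,58)=2 -> preserves
  Option C: v=45, gcd(2,45)=1 -> changes
  Option D: v=61, gcd(2,61)=1 -> changes
  Option E: v=48, gcd(2,48)=2 -> preserves

Answer: A B E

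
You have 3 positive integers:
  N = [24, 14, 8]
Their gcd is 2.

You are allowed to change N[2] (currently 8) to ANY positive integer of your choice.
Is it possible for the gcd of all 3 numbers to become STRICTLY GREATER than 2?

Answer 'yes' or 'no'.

Answer: no

Derivation:
Current gcd = 2
gcd of all OTHER numbers (without N[2]=8): gcd([24, 14]) = 2
The new gcd after any change is gcd(2, new_value).
This can be at most 2.
Since 2 = old gcd 2, the gcd can only stay the same or decrease.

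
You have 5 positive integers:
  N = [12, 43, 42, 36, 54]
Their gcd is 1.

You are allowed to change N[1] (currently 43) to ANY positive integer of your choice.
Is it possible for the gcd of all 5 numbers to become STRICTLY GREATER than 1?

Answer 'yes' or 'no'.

Current gcd = 1
gcd of all OTHER numbers (without N[1]=43): gcd([12, 42, 36, 54]) = 6
The new gcd after any change is gcd(6, new_value).
This can be at most 6.
Since 6 > old gcd 1, the gcd CAN increase (e.g., set N[1] = 6).

Answer: yes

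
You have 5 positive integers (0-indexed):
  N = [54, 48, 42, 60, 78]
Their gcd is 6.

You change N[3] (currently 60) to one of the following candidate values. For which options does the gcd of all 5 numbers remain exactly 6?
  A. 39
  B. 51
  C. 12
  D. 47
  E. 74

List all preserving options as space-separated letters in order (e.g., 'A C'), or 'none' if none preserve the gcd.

Answer: C

Derivation:
Old gcd = 6; gcd of others (without N[3]) = 6
New gcd for candidate v: gcd(6, v). Preserves old gcd iff gcd(6, v) = 6.
  Option A: v=39, gcd(6,39)=3 -> changes
  Option B: v=51, gcd(6,51)=3 -> changes
  Option C: v=12, gcd(6,12)=6 -> preserves
  Option D: v=47, gcd(6,47)=1 -> changes
  Option E: v=74, gcd(6,74)=2 -> changes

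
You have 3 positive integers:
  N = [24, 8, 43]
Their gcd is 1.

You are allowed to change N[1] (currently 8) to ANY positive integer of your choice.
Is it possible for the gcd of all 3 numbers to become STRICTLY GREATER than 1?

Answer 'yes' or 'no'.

Current gcd = 1
gcd of all OTHER numbers (without N[1]=8): gcd([24, 43]) = 1
The new gcd after any change is gcd(1, new_value).
This can be at most 1.
Since 1 = old gcd 1, the gcd can only stay the same or decrease.

Answer: no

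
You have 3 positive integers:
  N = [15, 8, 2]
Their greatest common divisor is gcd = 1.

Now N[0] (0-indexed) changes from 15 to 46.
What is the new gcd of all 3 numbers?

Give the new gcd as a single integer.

Answer: 2

Derivation:
Numbers: [15, 8, 2], gcd = 1
Change: index 0, 15 -> 46
gcd of the OTHER numbers (without index 0): gcd([8, 2]) = 2
New gcd = gcd(g_others, new_val) = gcd(2, 46) = 2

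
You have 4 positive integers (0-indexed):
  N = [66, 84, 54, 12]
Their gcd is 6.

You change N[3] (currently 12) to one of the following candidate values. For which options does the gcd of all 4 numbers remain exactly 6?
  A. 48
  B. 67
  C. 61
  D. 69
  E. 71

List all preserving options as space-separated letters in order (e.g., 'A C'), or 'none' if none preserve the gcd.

Answer: A

Derivation:
Old gcd = 6; gcd of others (without N[3]) = 6
New gcd for candidate v: gcd(6, v). Preserves old gcd iff gcd(6, v) = 6.
  Option A: v=48, gcd(6,48)=6 -> preserves
  Option B: v=67, gcd(6,67)=1 -> changes
  Option C: v=61, gcd(6,61)=1 -> changes
  Option D: v=69, gcd(6,69)=3 -> changes
  Option E: v=71, gcd(6,71)=1 -> changes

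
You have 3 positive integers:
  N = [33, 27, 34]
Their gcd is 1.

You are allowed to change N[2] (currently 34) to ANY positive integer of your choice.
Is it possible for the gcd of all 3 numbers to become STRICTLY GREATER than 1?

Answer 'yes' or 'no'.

Answer: yes

Derivation:
Current gcd = 1
gcd of all OTHER numbers (without N[2]=34): gcd([33, 27]) = 3
The new gcd after any change is gcd(3, new_value).
This can be at most 3.
Since 3 > old gcd 1, the gcd CAN increase (e.g., set N[2] = 3).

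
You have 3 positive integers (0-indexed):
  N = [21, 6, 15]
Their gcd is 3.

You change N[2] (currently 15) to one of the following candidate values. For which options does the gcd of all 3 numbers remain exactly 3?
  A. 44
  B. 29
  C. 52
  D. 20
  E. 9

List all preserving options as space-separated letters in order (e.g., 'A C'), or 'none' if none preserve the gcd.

Answer: E

Derivation:
Old gcd = 3; gcd of others (without N[2]) = 3
New gcd for candidate v: gcd(3, v). Preserves old gcd iff gcd(3, v) = 3.
  Option A: v=44, gcd(3,44)=1 -> changes
  Option B: v=29, gcd(3,29)=1 -> changes
  Option C: v=52, gcd(3,52)=1 -> changes
  Option D: v=20, gcd(3,20)=1 -> changes
  Option E: v=9, gcd(3,9)=3 -> preserves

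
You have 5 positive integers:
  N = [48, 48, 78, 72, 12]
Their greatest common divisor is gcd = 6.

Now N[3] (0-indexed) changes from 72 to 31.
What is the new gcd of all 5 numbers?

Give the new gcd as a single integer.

Numbers: [48, 48, 78, 72, 12], gcd = 6
Change: index 3, 72 -> 31
gcd of the OTHER numbers (without index 3): gcd([48, 48, 78, 12]) = 6
New gcd = gcd(g_others, new_val) = gcd(6, 31) = 1

Answer: 1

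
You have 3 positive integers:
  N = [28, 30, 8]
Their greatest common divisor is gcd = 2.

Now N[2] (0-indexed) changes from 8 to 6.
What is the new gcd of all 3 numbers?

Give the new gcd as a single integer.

Answer: 2

Derivation:
Numbers: [28, 30, 8], gcd = 2
Change: index 2, 8 -> 6
gcd of the OTHER numbers (without index 2): gcd([28, 30]) = 2
New gcd = gcd(g_others, new_val) = gcd(2, 6) = 2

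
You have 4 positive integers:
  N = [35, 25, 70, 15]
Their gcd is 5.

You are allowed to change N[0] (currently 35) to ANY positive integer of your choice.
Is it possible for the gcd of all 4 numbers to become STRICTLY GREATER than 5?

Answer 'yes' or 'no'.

Current gcd = 5
gcd of all OTHER numbers (without N[0]=35): gcd([25, 70, 15]) = 5
The new gcd after any change is gcd(5, new_value).
This can be at most 5.
Since 5 = old gcd 5, the gcd can only stay the same or decrease.

Answer: no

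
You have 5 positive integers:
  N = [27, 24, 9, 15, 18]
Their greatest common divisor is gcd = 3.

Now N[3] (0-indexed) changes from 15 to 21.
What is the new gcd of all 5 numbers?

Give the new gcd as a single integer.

Numbers: [27, 24, 9, 15, 18], gcd = 3
Change: index 3, 15 -> 21
gcd of the OTHER numbers (without index 3): gcd([27, 24, 9, 18]) = 3
New gcd = gcd(g_others, new_val) = gcd(3, 21) = 3

Answer: 3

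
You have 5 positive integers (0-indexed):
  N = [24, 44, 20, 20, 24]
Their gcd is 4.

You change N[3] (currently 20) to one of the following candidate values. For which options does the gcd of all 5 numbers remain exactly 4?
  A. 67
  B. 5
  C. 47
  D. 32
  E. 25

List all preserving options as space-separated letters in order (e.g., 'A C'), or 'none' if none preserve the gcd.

Answer: D

Derivation:
Old gcd = 4; gcd of others (without N[3]) = 4
New gcd for candidate v: gcd(4, v). Preserves old gcd iff gcd(4, v) = 4.
  Option A: v=67, gcd(4,67)=1 -> changes
  Option B: v=5, gcd(4,5)=1 -> changes
  Option C: v=47, gcd(4,47)=1 -> changes
  Option D: v=32, gcd(4,32)=4 -> preserves
  Option E: v=25, gcd(4,25)=1 -> changes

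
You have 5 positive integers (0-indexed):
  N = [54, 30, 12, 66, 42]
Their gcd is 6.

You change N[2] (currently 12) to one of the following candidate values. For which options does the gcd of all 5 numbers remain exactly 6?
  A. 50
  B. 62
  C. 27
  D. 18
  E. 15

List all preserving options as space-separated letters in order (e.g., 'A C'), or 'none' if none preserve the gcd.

Old gcd = 6; gcd of others (without N[2]) = 6
New gcd for candidate v: gcd(6, v). Preserves old gcd iff gcd(6, v) = 6.
  Option A: v=50, gcd(6,50)=2 -> changes
  Option B: v=62, gcd(6,62)=2 -> changes
  Option C: v=27, gcd(6,27)=3 -> changes
  Option D: v=18, gcd(6,18)=6 -> preserves
  Option E: v=15, gcd(6,15)=3 -> changes

Answer: D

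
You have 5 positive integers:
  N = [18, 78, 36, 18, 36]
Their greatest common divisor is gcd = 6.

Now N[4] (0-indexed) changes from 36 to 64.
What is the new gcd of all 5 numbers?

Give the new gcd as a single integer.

Numbers: [18, 78, 36, 18, 36], gcd = 6
Change: index 4, 36 -> 64
gcd of the OTHER numbers (without index 4): gcd([18, 78, 36, 18]) = 6
New gcd = gcd(g_others, new_val) = gcd(6, 64) = 2

Answer: 2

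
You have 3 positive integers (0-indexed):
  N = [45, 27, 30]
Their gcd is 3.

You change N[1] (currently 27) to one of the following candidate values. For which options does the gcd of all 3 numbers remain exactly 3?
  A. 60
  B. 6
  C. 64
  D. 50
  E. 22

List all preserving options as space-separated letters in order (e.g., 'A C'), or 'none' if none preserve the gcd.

Answer: B

Derivation:
Old gcd = 3; gcd of others (without N[1]) = 15
New gcd for candidate v: gcd(15, v). Preserves old gcd iff gcd(15, v) = 3.
  Option A: v=60, gcd(15,60)=15 -> changes
  Option B: v=6, gcd(15,6)=3 -> preserves
  Option C: v=64, gcd(15,64)=1 -> changes
  Option D: v=50, gcd(15,50)=5 -> changes
  Option E: v=22, gcd(15,22)=1 -> changes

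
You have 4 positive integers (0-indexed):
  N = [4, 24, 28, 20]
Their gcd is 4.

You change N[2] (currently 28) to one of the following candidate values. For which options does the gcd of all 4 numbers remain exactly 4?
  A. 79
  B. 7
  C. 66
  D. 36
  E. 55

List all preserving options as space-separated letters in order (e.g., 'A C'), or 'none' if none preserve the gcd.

Old gcd = 4; gcd of others (without N[2]) = 4
New gcd for candidate v: gcd(4, v). Preserves old gcd iff gcd(4, v) = 4.
  Option A: v=79, gcd(4,79)=1 -> changes
  Option B: v=7, gcd(4,7)=1 -> changes
  Option C: v=66, gcd(4,66)=2 -> changes
  Option D: v=36, gcd(4,36)=4 -> preserves
  Option E: v=55, gcd(4,55)=1 -> changes

Answer: D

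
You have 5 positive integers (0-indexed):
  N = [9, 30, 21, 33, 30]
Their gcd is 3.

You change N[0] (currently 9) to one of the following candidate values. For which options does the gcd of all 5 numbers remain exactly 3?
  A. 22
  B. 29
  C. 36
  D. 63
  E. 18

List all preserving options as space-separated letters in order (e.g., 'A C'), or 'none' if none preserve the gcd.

Old gcd = 3; gcd of others (without N[0]) = 3
New gcd for candidate v: gcd(3, v). Preserves old gcd iff gcd(3, v) = 3.
  Option A: v=22, gcd(3,22)=1 -> changes
  Option B: v=29, gcd(3,29)=1 -> changes
  Option C: v=36, gcd(3,36)=3 -> preserves
  Option D: v=63, gcd(3,63)=3 -> preserves
  Option E: v=18, gcd(3,18)=3 -> preserves

Answer: C D E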